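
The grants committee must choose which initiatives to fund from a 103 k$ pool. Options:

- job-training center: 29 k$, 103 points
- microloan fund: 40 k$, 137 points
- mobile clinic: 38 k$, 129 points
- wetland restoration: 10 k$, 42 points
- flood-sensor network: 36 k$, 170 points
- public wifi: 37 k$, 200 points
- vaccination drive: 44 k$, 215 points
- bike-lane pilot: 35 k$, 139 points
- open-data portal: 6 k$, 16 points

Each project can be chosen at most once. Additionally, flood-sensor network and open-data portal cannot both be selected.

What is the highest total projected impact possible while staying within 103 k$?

Job-training center + flood-sensor network + public wifi uses 102 of the 103 k$ and totals 473.

473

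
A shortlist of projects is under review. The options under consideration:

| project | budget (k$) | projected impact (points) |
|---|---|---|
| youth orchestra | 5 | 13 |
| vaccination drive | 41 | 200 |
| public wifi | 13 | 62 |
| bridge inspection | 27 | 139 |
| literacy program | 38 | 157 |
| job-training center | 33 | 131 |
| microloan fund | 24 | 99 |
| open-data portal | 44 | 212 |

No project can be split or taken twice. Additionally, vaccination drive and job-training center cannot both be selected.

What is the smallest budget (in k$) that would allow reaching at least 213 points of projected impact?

Minimise k$ subject to total projected impact ≥ 213.
youth orchestra + public wifi + bridge inspection: 214 projected impact at 45 k$.
Any bundle with less than 45 k$ falls short of 213.

45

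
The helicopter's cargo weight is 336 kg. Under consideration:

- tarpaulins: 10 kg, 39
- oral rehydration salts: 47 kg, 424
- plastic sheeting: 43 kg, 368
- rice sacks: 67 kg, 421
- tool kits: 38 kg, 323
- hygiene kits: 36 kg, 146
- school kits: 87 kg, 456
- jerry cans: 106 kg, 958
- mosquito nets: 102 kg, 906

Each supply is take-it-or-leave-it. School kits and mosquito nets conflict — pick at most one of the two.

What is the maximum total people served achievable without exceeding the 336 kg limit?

2979

Best packing: oral rehydration salts + plastic sheeting + tool kits + jerry cans + mosquito nets — 336 kg, 2979 total.
The closest alternative, oral rehydration salts + plastic sheeting + hygiene kits + jerry cans + mosquito nets, reaches only 2802.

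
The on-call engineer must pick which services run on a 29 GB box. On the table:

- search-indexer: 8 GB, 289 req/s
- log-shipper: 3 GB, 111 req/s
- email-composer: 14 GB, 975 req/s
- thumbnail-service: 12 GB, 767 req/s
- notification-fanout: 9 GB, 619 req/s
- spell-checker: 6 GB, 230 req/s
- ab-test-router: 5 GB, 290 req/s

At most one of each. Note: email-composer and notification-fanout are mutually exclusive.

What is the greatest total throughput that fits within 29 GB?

1853

By throughput per GB: email-composer 69.64, notification-fanout 68.78, thumbnail-service 63.92 lead.
Best packing: log-shipper + email-composer + thumbnail-service — 29 GB, 1853 total.
Nothing else feasible within 29 GB beats 1853.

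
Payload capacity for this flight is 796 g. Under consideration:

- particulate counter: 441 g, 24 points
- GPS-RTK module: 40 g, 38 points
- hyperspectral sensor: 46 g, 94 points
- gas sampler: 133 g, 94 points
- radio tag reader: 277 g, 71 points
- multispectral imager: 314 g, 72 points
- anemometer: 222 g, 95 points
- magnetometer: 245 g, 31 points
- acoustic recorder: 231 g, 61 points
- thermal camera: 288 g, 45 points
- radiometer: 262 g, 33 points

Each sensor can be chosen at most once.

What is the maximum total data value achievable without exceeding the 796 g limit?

393

Ranking by ratio (data value/g): hyperspectral sensor 2.04, GPS-RTK module 0.95, gas sampler 0.71, anemometer 0.43.
Taking the top-ratio sensors first gives GPS-RTK module + hyperspectral sensor + gas sampler + anemometer + acoustic recorder for 382 (672 g).
Replace acoustic recorder with multispectral imager: the trade gains 11 net, giving 393 at 755 g.
Every other selection either busts 796 g or fails to beat 393.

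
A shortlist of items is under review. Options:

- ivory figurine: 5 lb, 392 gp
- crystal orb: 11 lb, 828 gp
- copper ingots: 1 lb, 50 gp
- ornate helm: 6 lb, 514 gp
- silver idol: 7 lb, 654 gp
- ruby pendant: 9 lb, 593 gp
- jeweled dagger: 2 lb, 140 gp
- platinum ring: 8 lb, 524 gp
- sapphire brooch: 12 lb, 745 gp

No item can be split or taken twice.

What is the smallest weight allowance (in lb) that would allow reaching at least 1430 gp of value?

18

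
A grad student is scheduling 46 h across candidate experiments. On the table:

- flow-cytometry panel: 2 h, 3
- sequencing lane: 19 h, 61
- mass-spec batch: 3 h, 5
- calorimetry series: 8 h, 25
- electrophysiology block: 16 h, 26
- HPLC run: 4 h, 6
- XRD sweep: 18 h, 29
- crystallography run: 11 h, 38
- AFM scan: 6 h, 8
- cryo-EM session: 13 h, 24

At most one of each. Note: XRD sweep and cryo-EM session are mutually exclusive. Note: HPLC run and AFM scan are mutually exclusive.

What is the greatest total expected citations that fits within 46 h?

Filling by ratio: flow-cytometry panel + sequencing lane + mass-spec batch + calorimetry series + crystallography run for 132, with 3 h left unused.
The 2 h tied up in flow-cytometry panel is better spent on HPLC run — total rises to 135 (45 h).

135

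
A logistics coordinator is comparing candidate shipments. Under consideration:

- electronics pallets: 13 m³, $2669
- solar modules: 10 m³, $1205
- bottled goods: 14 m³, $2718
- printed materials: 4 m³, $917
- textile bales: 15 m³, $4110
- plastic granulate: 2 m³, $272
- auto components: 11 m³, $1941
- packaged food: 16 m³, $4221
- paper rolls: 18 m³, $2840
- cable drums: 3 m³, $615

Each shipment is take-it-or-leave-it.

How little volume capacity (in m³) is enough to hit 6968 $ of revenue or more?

Look for the lowest-volume combination reaching 6968.
electronics pallets + textile bales + plastic granulate: 7051 revenue at 30 m³.
Any bundle with less than 30 m³ falls short of 6968.

30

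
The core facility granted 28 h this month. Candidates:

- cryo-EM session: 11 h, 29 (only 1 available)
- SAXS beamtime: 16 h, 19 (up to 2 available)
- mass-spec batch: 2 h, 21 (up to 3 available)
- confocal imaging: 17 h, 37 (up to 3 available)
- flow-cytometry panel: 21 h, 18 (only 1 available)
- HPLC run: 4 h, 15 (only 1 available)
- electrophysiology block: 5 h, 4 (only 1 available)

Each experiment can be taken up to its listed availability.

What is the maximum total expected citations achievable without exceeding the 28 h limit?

115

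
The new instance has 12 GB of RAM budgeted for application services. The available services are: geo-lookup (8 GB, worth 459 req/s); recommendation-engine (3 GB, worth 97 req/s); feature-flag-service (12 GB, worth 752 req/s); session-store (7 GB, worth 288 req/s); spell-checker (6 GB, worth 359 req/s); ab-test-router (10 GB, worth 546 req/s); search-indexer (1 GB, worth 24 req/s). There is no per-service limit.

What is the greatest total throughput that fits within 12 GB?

752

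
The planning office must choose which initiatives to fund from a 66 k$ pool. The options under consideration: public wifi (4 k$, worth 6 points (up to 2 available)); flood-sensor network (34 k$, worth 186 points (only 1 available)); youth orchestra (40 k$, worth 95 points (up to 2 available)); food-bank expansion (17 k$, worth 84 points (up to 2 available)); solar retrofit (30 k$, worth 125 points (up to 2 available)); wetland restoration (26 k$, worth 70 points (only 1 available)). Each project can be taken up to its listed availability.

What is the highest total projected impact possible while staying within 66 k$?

311

By projected impact per k$: flood-sensor network 5.47, food-bank expansion 4.94, solar retrofit 4.17 lead.
Greedy by ratio would take 2×public wifi + flood-sensor network + food-bank expansion: 59 k$ used, total 282.
Dropping 2×public wifi and food-bank expansion frees 25 k$; slotting in solar retrofit (30 k$) lifts the total to 311 at 64 k$.
Nothing else within 66 k$ beats 311.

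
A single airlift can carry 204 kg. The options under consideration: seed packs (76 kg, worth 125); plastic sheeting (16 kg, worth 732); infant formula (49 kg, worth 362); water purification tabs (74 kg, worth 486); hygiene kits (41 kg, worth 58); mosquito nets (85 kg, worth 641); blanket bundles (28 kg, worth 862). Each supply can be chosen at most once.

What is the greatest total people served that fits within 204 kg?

2721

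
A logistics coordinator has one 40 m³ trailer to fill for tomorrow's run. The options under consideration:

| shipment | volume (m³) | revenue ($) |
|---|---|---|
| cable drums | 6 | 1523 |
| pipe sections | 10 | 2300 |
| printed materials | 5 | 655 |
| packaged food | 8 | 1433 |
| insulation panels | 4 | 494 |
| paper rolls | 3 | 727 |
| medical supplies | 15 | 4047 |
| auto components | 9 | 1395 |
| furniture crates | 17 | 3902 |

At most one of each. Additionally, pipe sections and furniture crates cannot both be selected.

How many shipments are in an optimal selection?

Best achievable revenue is 9472.
cable drums + medical supplies + furniture crates hits 9472 at 38 m³.
Any selection reaching 9472 contains exactly 3 shipments.

3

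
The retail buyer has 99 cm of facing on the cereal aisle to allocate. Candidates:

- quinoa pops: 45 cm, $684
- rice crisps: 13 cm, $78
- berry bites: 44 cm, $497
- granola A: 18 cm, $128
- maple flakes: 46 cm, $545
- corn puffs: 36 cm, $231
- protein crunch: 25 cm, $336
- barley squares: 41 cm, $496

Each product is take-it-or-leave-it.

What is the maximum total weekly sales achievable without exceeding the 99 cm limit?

Density check — quinoa pops 15.20, protein crunch 13.44, barley squares 12.10 are the best per cm.
The ratio heuristic lands on quinoa pops + granola A + protein crunch (1148) but leaves 11 cm idle.
The 43 cm tied up in granola A and protein crunch is better spent on rice crisps + barley squares — total rises to 1258 (99 cm).

1258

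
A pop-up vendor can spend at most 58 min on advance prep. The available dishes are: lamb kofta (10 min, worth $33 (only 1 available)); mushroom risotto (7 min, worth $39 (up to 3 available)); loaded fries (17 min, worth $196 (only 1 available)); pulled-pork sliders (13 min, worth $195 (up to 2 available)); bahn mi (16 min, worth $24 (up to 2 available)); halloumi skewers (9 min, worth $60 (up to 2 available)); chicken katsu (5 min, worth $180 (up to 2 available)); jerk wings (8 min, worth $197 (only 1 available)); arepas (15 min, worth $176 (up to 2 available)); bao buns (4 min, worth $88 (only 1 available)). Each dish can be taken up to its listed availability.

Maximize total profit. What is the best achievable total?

1095

Density check — chicken katsu 36.00, jerk wings 24.62, bao buns 22.00 are the best per min.
The ratio ordering already packs tightly: 2×pulled-pork sliders + halloumi skewers + 2×chicken katsu + jerk wings + bao buns, 57 min, 1095.
No other feasible combination exceeds 1095.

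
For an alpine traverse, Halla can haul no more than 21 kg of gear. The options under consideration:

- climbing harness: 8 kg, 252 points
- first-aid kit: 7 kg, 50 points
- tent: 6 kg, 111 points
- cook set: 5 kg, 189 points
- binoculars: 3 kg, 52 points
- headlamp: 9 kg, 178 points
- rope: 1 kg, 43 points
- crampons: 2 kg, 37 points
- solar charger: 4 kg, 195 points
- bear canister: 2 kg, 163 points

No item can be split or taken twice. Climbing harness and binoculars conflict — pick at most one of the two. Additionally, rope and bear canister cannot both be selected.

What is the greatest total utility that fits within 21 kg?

836

Taking climbing harness + cook set + crampons + solar charger + bear canister: 21 kg used, 836 in utility.
An exhaustive check of the 1024 subsets confirms 836.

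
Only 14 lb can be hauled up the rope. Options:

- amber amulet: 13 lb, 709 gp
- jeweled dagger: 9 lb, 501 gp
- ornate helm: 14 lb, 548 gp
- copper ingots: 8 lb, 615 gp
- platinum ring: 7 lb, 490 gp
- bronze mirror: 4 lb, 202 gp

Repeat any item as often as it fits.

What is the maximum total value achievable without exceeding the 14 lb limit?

980

Ranking by ratio (value/lb): copper ingots 76.88, platinum ring 70.00, jeweled dagger 55.67.
A density-first pass picks copper ingots + bronze mirror — 817 at 12 lb.
Replace copper ingots and bronze mirror with 2×platinum ring: the trade gains 163 net, giving 980 at 14 lb.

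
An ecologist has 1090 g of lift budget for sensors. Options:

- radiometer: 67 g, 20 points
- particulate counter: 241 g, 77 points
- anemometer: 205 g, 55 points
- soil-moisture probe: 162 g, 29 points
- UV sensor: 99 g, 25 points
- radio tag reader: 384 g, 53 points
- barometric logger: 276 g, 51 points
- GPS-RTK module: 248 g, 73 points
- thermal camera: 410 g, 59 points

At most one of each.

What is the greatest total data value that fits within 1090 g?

Taking the top-ratio sensors first gives radiometer + particulate counter + anemometer + soil-moisture probe + UV sensor + GPS-RTK module for 279 (1022 g).
Replace radiometer and soil-moisture probe with barometric logger: the trade gains 2 net, giving 281 at 1069 g.

281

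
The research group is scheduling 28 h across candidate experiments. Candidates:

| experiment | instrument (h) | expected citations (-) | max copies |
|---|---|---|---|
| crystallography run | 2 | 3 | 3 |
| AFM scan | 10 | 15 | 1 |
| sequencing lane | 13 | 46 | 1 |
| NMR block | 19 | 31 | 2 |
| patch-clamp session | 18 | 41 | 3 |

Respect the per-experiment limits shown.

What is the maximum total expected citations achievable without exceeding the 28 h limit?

67

A density-first pass picks 3×crystallography run + sequencing lane — 55 at 19 h.
Replace crystallography run with AFM scan: the trade gains 12 net, giving 67 at 27 h.
The spare 1 h is too small for any remaining experiment, and no exchange beats 67.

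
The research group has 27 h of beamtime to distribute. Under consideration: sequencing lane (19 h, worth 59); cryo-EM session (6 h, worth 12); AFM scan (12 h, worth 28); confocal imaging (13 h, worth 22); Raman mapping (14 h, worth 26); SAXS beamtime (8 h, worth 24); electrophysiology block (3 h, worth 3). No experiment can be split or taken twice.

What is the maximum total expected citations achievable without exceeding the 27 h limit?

83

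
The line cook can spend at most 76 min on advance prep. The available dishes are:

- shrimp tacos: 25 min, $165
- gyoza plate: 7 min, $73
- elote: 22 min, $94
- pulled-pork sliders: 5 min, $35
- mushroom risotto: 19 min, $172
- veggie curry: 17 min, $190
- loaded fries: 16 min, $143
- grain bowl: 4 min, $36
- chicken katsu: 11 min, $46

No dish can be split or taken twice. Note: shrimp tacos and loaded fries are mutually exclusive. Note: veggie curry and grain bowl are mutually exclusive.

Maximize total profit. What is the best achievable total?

659

Taking gyoza plate + pulled-pork sliders + mushroom risotto + veggie curry + loaded fries + chicken katsu: 75 min used, 659 in profit.
Runner-up shrimp tacos + gyoza plate + pulled-pork sliders + mushroom risotto + veggie curry tops out at 635.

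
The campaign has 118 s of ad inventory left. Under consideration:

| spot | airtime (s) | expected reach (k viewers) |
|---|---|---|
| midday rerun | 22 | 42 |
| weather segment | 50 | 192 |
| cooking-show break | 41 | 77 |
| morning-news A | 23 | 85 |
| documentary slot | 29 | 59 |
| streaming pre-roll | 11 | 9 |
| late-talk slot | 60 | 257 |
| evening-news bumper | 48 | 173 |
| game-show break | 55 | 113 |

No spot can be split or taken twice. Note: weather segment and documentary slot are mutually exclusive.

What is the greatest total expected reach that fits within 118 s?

449

Weather segment + late-talk slot uses 110 of the 118 s and totals 449.
That's the maximum — no feasible swap from here does better than 449.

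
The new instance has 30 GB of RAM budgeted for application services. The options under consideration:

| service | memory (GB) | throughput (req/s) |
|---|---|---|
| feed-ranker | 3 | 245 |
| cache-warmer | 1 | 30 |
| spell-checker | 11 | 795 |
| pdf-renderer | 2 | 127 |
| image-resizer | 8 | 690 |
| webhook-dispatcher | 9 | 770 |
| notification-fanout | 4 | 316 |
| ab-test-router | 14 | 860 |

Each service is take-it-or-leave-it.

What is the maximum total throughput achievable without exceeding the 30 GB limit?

2382

A density-first pass picks feed-ranker + cache-warmer + pdf-renderer + image-resizer + webhook-dispatcher + notification-fanout — 2178 at 27 GB.
Dropping feed-ranker and cache-warmer and notification-fanout frees 8 GB; slotting in spell-checker (11 GB) lifts the total to 2382 at 30 GB.
An exhaustive check of the 256 subsets confirms 2382.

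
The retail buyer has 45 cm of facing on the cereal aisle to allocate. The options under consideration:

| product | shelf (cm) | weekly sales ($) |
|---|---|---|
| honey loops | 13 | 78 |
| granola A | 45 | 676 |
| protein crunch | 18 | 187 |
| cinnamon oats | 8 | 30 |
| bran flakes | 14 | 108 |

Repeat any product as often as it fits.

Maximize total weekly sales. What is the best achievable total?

Ranking by ratio (weekly sales/cm): granola A 15.02, protein crunch 10.39, bran flakes 7.71, honey loops 6.00.
Granola A uses 45 of the 45 cm and totals 676.
That's the maximum — no swap from here does better than 676.

676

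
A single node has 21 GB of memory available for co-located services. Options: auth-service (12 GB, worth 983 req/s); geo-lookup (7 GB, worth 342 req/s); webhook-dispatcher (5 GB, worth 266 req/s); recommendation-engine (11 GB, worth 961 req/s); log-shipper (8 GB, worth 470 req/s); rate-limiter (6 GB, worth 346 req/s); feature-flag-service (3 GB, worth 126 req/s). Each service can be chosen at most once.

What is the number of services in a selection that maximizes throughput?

3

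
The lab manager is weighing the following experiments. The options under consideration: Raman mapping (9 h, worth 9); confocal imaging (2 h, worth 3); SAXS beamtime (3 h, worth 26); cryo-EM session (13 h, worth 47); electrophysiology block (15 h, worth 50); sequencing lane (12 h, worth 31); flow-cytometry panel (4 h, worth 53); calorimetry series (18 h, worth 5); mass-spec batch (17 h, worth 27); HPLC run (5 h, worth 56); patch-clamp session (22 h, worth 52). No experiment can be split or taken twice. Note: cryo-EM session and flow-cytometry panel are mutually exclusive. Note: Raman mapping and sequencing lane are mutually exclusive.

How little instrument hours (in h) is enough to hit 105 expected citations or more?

Need the lightest bundle worth ≥ 105.
flow-cytometry panel + HPLC run: 109 expected citations at 9 h.
Any bundle with less than 9 h falls short of 105.

9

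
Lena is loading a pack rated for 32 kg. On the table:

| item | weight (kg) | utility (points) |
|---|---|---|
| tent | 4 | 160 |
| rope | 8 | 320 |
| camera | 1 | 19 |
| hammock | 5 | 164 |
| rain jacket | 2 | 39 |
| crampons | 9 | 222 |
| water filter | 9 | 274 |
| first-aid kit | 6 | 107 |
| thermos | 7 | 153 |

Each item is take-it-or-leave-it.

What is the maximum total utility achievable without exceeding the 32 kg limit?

1025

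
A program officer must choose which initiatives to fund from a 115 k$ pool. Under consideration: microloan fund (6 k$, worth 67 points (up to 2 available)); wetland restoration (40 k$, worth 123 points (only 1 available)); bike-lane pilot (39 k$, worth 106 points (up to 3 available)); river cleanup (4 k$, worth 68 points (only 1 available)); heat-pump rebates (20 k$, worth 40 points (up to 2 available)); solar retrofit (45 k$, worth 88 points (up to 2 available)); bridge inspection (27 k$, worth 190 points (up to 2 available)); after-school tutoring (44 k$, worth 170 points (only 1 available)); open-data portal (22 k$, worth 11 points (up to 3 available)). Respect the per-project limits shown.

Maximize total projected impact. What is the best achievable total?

752

The ratio ordering already packs tightly: 2×microloan fund + river cleanup + 2×bridge inspection + after-school tutoring, 114 k$, 752.
No other feasible combination exceeds 752.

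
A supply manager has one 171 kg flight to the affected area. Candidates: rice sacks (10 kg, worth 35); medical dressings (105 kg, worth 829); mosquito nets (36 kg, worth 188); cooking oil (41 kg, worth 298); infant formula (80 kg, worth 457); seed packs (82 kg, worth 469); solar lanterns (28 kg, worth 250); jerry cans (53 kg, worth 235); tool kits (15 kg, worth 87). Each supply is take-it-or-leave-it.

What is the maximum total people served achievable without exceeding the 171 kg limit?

A density-first pass picks rice sacks + medical dressings + solar lanterns + tool kits — 1201 at 158 kg.
The 25 kg tied up in rice sacks and tool kits is better spent on mosquito nets — total rises to 1267 (169 kg).
Runner-up rice sacks + medical dressings + cooking oil + tool kits tops out at 1249.

1267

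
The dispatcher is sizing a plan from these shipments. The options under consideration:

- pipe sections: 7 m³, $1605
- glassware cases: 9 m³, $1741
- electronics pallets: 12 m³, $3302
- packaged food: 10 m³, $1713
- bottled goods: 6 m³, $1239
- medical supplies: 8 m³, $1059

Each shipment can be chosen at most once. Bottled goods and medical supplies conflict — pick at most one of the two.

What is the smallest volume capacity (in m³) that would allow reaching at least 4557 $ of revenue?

Look for the lowest-volume combination reaching 4557.
pipe sections + electronics pallets: 4907 revenue at 19 m³.
Any bundle with less than 19 m³ falls short of 4557.

19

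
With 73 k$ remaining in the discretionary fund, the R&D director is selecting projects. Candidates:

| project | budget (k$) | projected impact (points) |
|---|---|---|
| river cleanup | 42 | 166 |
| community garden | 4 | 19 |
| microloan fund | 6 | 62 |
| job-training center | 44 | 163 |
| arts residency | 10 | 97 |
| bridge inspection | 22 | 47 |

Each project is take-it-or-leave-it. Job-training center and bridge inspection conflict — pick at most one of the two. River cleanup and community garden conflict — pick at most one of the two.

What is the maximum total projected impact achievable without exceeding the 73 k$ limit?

341

Taking community garden + microloan fund + job-training center + arts residency: 64 k$ used, 341 in projected impact.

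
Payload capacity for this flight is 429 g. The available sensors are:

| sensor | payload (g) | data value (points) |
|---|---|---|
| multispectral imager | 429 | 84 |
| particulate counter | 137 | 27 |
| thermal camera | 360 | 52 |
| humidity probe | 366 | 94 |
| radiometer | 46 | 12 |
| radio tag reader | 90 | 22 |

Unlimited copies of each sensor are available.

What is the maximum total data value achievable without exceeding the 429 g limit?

108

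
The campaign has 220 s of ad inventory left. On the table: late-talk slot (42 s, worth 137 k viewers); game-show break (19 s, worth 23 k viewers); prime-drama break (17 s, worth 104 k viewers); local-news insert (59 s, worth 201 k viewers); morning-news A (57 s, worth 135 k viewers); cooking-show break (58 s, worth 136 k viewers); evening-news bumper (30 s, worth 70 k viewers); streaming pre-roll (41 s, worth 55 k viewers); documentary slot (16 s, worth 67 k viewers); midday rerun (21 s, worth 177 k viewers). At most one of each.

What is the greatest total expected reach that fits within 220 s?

822

Filling by ratio: late-talk slot + prime-drama break + local-news insert + morning-news A + documentary slot + midday rerun for 821, with 8 s left unused.
The 57 s tied up in morning-news A is better spent on cooking-show break — total rises to 822 (213 s).
That's the maximum — no swap from here does better than 822.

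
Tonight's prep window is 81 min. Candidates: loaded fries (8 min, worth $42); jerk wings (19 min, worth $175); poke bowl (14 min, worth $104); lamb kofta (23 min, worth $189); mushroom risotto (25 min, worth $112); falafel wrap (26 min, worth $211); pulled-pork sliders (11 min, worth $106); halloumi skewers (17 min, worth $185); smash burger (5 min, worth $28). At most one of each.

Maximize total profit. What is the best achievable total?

719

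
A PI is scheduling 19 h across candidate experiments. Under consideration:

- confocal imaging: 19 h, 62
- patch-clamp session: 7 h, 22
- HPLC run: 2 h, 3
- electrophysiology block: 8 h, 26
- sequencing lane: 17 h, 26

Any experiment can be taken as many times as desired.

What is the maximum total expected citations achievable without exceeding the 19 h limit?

Density check — confocal imaging 3.26, electrophysiology block 3.25, patch-clamp session 3.14 are the best per h.
Taking confocal imaging: 19 h used, 62 in expected citations.

62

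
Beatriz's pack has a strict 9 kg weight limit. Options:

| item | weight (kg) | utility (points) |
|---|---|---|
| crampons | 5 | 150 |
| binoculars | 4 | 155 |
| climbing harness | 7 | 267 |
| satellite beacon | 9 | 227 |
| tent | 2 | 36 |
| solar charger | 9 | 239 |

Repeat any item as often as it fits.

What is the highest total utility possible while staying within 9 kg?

2×binoculars uses 8 of the 9 kg and totals 310.
The spare 1 kg is too small for any remaining item, and no exchange beats 310.

310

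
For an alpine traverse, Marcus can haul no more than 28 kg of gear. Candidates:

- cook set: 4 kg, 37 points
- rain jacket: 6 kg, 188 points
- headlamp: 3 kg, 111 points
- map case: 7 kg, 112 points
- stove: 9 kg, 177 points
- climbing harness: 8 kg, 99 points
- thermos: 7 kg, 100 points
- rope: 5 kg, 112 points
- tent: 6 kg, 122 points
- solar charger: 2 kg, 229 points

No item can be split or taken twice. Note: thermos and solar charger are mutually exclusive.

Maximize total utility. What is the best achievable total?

Ranking by ratio (utility/kg): solar charger 114.50, headlamp 37.00, rain jacket 31.33, rope 22.40.
Greedy by ratio would take cook set + rain jacket + headlamp + rope + tent + solar charger: 26 kg used, total 799.
The 7 kg tied up in cook set and headlamp is better spent on stove — total rises to 828 (28 kg).
The closest alternative, rain jacket + headlamp + stove + tent + solar charger, reaches only 827.

828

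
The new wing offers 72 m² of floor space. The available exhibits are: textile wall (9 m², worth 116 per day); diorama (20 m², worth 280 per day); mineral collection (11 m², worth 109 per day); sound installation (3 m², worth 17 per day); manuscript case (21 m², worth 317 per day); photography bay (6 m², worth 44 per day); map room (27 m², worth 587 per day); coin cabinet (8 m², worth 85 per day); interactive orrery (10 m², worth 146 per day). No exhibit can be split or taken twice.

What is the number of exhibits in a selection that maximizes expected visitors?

The maximum expected visitors within 72 m² is 1201.
diorama + sound installation + manuscript case + map room hits 1201 at 71 m².
All optima have 4 exhibits.

4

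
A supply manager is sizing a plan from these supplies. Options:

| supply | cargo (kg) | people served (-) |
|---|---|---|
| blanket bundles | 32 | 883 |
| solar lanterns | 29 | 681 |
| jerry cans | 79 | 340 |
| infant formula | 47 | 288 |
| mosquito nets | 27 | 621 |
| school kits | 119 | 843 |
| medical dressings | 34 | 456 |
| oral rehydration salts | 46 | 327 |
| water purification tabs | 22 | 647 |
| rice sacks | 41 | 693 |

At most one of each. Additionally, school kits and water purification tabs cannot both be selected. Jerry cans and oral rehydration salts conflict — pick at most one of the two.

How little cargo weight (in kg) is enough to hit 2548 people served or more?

110

Minimise kg subject to total people served ≥ 2548.
blanket bundles + solar lanterns + mosquito nets + water purification tabs reaches 2832 using 110 kg.
Any bundle with less than 110 kg falls short of 2548.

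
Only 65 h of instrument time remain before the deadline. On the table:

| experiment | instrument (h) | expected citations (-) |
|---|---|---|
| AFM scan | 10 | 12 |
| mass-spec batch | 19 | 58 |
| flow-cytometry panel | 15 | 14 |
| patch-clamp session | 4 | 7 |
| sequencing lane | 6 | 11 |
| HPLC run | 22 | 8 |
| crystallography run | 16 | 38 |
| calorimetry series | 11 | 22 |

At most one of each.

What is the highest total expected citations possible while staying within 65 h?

Taking the top-ratio experiments first gives mass-spec batch + patch-clamp session + sequencing lane + crystallography run + calorimetry series for 136 (56 h).
Replace patch-clamp session with AFM scan: the trade gains 5 net, giving 141 at 62 h.
Nothing else within 65 h beats 141.

141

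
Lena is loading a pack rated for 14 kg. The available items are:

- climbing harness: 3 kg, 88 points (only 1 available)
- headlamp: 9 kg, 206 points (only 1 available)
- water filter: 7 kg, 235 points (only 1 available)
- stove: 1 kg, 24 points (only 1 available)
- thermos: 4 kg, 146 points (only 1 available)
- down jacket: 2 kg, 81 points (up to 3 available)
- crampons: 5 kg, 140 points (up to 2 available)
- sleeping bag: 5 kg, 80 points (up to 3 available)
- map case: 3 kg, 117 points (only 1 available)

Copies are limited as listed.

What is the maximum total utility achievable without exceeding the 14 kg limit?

530

Taking stove + thermos + 3×down jacket + map case: 14 kg used, 530 in utility.
Nothing else within 14 kg beats 530.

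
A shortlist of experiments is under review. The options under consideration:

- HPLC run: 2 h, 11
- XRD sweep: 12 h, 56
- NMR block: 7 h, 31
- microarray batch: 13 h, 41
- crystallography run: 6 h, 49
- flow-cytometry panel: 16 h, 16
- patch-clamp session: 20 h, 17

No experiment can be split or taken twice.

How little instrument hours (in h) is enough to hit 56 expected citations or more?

Look for the lowest-instrument combination reaching 56.
HPLC run + crystallography run reaches 60 using 8 h.
Below 8 h the best achievable stays under 56.

8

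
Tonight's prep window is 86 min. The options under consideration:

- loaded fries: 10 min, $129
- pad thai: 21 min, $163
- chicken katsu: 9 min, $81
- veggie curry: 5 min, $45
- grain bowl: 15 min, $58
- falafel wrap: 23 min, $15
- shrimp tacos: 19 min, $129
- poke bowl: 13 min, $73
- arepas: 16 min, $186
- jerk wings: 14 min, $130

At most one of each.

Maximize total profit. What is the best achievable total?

782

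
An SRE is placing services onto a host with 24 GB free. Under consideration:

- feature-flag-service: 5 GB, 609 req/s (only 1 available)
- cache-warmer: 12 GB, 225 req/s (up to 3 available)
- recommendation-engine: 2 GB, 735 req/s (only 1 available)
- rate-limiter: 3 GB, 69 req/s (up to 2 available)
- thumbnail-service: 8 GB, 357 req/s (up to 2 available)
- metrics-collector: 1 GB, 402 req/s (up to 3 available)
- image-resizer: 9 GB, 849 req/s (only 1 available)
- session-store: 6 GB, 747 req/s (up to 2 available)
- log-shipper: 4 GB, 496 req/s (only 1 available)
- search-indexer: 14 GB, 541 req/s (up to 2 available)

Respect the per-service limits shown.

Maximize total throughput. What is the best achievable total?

Greedy by ratio would take recommendation-engine + rate-limiter + 3×metrics-collector + 2×session-store + log-shipper: 24 GB used, total 4000.
The 7 GB tied up in rate-limiter and log-shipper is better spent on feature-flag-service — total rises to 4044 (22 GB).
That's the maximum — no swap from here does better than 4044.

4044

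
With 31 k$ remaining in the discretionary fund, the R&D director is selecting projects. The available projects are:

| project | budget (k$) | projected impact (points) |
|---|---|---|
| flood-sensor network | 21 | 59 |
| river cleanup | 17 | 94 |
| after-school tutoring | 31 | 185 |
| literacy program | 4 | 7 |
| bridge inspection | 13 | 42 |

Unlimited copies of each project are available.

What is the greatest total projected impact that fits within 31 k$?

185

Taking after-school tutoring: 31 k$ used, 185 in projected impact.
Nothing else within 31 k$ beats 185.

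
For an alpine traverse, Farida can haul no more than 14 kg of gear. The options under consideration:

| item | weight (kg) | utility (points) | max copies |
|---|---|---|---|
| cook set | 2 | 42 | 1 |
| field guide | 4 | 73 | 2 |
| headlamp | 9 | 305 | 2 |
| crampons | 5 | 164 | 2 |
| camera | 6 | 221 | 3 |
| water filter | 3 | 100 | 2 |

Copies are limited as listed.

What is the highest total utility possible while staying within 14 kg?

485

Taking the top-ratio items first gives cook set + 2×camera for 484 (14 kg).
The 8 kg tied up in cook set and camera is better spent on crampons + water filter — total rises to 485 (14 kg).
Every other selection either busts 14 kg or exceeds an availability limit or fails to beat 485.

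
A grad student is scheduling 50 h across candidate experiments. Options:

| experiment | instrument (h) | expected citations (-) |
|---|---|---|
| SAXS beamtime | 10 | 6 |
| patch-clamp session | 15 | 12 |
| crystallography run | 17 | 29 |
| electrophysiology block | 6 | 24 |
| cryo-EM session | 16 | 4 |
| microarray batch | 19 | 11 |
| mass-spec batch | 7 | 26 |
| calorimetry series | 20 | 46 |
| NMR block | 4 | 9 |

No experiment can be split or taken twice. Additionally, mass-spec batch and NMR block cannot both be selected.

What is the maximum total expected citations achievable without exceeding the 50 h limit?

125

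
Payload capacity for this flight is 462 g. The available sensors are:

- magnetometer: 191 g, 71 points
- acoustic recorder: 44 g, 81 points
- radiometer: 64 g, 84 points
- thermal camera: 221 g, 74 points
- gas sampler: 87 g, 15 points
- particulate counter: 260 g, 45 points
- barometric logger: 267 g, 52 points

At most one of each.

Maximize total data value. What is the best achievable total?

Ranking by ratio (data value/g): acoustic recorder 1.84, radiometer 1.31, magnetometer 0.37.
A density-first pass picks magnetometer + acoustic recorder + radiometer + gas sampler — 251 at 386 g.
The 191 g tied up in magnetometer is better spent on thermal camera — total rises to 254 (416 g).
The closest alternative, magnetometer + acoustic recorder + radiometer + gas sampler, reaches only 251.

254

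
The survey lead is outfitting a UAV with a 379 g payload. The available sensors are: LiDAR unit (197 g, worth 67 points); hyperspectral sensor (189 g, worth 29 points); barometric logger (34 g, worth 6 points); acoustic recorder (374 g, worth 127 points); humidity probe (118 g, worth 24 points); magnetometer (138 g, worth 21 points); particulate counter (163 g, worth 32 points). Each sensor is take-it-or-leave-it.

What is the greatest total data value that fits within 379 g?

127

Density check — LiDAR unit 0.34, acoustic recorder 0.34, humidity probe 0.20, particulate counter 0.20 are the best per g.
Taking the top-ratio sensors first gives LiDAR unit + barometric logger + humidity probe for 97 (349 g).
The 349 g tied up in LiDAR unit and barometric logger and humidity probe is better spent on acoustic recorder — total rises to 127 (374 g).
Runner-up LiDAR unit + particulate counter tops out at 99.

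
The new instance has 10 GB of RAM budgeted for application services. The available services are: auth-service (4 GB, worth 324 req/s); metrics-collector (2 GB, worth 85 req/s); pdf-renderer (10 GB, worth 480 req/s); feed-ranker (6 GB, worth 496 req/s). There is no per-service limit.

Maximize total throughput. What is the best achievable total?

820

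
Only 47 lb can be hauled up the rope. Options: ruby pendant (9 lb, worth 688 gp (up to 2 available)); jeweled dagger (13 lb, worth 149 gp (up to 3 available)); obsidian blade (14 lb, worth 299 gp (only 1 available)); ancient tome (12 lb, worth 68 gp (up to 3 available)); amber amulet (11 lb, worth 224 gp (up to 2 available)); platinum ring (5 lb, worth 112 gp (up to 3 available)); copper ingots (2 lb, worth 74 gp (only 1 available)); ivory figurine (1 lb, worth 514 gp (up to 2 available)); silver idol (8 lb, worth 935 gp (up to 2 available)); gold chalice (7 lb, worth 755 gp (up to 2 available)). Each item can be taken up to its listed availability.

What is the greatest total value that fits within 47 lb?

5208

Taking the top-ratio items first gives ruby pendant + copper ingots + 2×ivory figurine + 2×silver idol + 2×gold chalice for 5170 (43 lb).
The 2 lb tied up in copper ingots is better spent on platinum ring — total rises to 5208 (46 lb).
No other feasible combination exceeds 5208.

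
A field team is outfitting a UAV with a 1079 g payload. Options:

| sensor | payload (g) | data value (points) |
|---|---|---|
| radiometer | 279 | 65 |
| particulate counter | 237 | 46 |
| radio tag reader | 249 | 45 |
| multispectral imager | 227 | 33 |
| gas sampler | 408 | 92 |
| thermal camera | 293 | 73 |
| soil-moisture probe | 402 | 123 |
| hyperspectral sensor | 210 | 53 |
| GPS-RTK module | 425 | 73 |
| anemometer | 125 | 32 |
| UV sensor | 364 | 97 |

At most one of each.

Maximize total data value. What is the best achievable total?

293

Filling by ratio: soil-moisture probe + anemometer + UV sensor for 252, with 188 g left unused.
Replace anemometer with thermal camera: the trade gains 41 net, giving 293 at 1059 g.
Runner-up radiometer + soil-moisture probe + UV sensor tops out at 285.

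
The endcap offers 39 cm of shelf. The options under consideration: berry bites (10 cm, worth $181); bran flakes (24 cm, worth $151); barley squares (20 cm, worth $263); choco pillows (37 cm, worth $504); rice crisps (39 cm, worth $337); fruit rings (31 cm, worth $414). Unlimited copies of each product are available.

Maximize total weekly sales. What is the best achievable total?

543

Ranking by ratio (weekly sales/cm): berry bites 18.10, choco pillows 13.62, fruit rings 13.35, barley squares 13.15.
The ratio ordering already packs tightly: 3×berry bites, 30 cm, 543.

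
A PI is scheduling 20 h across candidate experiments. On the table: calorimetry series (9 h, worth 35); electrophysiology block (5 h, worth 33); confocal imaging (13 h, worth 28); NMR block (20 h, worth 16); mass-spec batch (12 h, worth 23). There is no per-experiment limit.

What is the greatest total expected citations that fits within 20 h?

The ratio ordering already packs tightly: 4×electrophysiology block, 20 h, 132.
No other feasible combination exceeds 132.

132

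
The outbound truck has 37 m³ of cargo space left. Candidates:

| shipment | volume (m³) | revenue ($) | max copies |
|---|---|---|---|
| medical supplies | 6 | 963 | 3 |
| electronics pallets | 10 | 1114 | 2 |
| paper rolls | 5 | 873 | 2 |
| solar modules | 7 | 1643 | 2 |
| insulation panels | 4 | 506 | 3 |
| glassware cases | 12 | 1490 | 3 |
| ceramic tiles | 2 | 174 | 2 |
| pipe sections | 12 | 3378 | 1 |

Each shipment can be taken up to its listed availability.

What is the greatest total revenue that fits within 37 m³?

8500

Greedy by ratio would take 2×paper rolls + 2×solar modules + pipe sections: 36 m³ used, total 8410.
Dropping paper rolls frees 5 m³; slotting in medical supplies (6 m³) lifts the total to 8500 at 37 m³.
No other feasible combination exceeds 8500.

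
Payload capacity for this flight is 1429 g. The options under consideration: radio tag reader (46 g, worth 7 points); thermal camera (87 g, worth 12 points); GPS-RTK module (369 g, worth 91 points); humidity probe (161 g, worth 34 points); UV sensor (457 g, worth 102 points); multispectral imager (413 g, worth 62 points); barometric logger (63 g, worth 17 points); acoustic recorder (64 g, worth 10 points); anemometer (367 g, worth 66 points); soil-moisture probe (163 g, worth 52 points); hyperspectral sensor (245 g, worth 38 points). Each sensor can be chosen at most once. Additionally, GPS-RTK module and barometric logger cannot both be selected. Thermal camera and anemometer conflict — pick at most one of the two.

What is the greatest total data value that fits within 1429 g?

Taking GPS-RTK module + UV sensor + acoustic recorder + anemometer + soil-moisture probe: 1420 g used, 321 in data value.
Nothing else feasible within 1429 g beats 321.

321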